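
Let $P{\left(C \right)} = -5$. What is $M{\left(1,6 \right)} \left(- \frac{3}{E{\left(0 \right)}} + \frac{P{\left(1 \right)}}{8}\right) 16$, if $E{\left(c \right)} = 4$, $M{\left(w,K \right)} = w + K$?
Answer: $-154$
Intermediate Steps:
$M{\left(w,K \right)} = K + w$
$M{\left(1,6 \right)} \left(- \frac{3}{E{\left(0 \right)}} + \frac{P{\left(1 \right)}}{8}\right) 16 = \left(6 + 1\right) \left(- \frac{3}{4} - \frac{5}{8}\right) 16 = 7 \left(\left(-3\right) \frac{1}{4} - \frac{5}{8}\right) 16 = 7 \left(- \frac{3}{4} - \frac{5}{8}\right) 16 = 7 \left(- \frac{11}{8}\right) 16 = \left(- \frac{77}{8}\right) 16 = -154$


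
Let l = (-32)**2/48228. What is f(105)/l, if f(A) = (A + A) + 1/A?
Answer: 88622969/8960 ≈ 9891.0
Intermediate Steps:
f(A) = 1/A + 2*A (f(A) = 2*A + 1/A = 1/A + 2*A)
l = 256/12057 (l = 1024*(1/48228) = 256/12057 ≈ 0.021232)
f(105)/l = (1/105 + 2*105)/(256/12057) = (1/105 + 210)*(12057/256) = (22051/105)*(12057/256) = 88622969/8960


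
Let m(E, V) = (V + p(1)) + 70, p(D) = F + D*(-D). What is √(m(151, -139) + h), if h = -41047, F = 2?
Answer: I*√41115 ≈ 202.77*I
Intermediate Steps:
p(D) = 2 - D² (p(D) = 2 + D*(-D) = 2 - D²)
m(E, V) = 71 + V (m(E, V) = (V + (2 - 1*1²)) + 70 = (V + (2 - 1*1)) + 70 = (V + (2 - 1)) + 70 = (V + 1) + 70 = (1 + V) + 70 = 71 + V)
√(m(151, -139) + h) = √((71 - 139) - 41047) = √(-68 - 41047) = √(-41115) = I*√41115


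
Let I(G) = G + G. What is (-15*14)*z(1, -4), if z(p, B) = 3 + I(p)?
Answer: -1050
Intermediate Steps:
I(G) = 2*G
z(p, B) = 3 + 2*p
(-15*14)*z(1, -4) = (-15*14)*(3 + 2*1) = -210*(3 + 2) = -210*5 = -1050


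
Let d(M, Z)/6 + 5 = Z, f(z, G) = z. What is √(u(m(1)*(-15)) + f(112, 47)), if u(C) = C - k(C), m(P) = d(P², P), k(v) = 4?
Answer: 6*√13 ≈ 21.633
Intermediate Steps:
d(M, Z) = -30 + 6*Z
m(P) = -30 + 6*P
u(C) = -4 + C (u(C) = C - 1*4 = C - 4 = -4 + C)
√(u(m(1)*(-15)) + f(112, 47)) = √((-4 + (-30 + 6*1)*(-15)) + 112) = √((-4 + (-30 + 6)*(-15)) + 112) = √((-4 - 24*(-15)) + 112) = √((-4 + 360) + 112) = √(356 + 112) = √468 = 6*√13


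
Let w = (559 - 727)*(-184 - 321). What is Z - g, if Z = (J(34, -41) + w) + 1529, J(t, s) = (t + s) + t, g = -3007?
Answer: 89403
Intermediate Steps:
w = 84840 (w = -168*(-505) = 84840)
J(t, s) = s + 2*t (J(t, s) = (s + t) + t = s + 2*t)
Z = 86396 (Z = ((-41 + 2*34) + 84840) + 1529 = ((-41 + 68) + 84840) + 1529 = (27 + 84840) + 1529 = 84867 + 1529 = 86396)
Z - g = 86396 - 1*(-3007) = 86396 + 3007 = 89403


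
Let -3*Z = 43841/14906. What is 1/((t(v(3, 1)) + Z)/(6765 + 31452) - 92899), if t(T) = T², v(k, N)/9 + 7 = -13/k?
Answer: -1708987806/158762792987363 ≈ -1.0764e-5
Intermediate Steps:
v(k, N) = -63 - 117/k (v(k, N) = -63 + 9*(-13/k) = -63 - 117/k)
Z = -43841/44718 (Z = -43841/(3*14906) = -⅓*43841/14906 = -43841/44718 ≈ -0.98039)
1/((t(v(3, 1)) + Z)/(6765 + 31452) - 92899) = 1/(((-63 - 117/3)² - 43841/44718)/(6765 + 31452) - 92899) = 1/(((-63 - 117*⅓)² - 43841/44718)/38217 - 92899) = 1/(((-63 - 39)² - 43841/44718)*(1/38217) - 92899) = 1/(((-102)² - 43841/44718)*(1/38217) - 92899) = 1/((10404 - 43841/44718)*(1/38217) - 92899) = 1/((465202231/44718)*(1/38217) - 92899) = 1/(465202231/1708987806 - 92899) = 1/(-158762792987363/1708987806) = -1708987806/158762792987363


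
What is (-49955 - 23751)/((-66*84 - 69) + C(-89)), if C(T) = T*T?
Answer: -36853/1154 ≈ -31.935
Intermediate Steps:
C(T) = T²
(-49955 - 23751)/((-66*84 - 69) + C(-89)) = (-49955 - 23751)/((-66*84 - 69) + (-89)²) = -73706/((-5544 - 69) + 7921) = -73706/(-5613 + 7921) = -73706/2308 = -73706*1/2308 = -36853/1154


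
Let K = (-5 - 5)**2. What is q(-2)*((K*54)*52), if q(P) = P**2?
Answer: 1123200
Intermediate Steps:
K = 100 (K = (-10)**2 = 100)
q(-2)*((K*54)*52) = (-2)**2*((100*54)*52) = 4*(5400*52) = 4*280800 = 1123200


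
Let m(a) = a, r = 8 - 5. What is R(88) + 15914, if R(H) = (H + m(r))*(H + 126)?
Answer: 35388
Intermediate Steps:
r = 3
R(H) = (3 + H)*(126 + H) (R(H) = (H + 3)*(H + 126) = (3 + H)*(126 + H))
R(88) + 15914 = (378 + 88² + 129*88) + 15914 = (378 + 7744 + 11352) + 15914 = 19474 + 15914 = 35388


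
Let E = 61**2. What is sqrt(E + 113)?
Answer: 3*sqrt(426) ≈ 61.919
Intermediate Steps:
E = 3721
sqrt(E + 113) = sqrt(3721 + 113) = sqrt(3834) = 3*sqrt(426)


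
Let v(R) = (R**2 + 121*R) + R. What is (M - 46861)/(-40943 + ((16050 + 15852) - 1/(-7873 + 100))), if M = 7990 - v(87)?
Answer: 221740371/35137846 ≈ 6.3106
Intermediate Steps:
v(R) = R**2 + 122*R
M = -10193 (M = 7990 - 87*(122 + 87) = 7990 - 87*209 = 7990 - 1*18183 = 7990 - 18183 = -10193)
(M - 46861)/(-40943 + ((16050 + 15852) - 1/(-7873 + 100))) = (-10193 - 46861)/(-40943 + ((16050 + 15852) - 1/(-7873 + 100))) = -57054/(-40943 + (31902 - 1/(-7773))) = -57054/(-40943 + (31902 - 1*(-1/7773))) = -57054/(-40943 + (31902 + 1/7773)) = -57054/(-40943 + 247974247/7773) = -57054/(-70275692/7773) = -57054*(-7773/70275692) = 221740371/35137846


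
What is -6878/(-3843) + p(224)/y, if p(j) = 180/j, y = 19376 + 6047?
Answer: 1398899857/781604712 ≈ 1.7898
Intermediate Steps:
y = 25423
-6878/(-3843) + p(224)/y = -6878/(-3843) + (180/224)/25423 = -6878*(-1/3843) + (180*(1/224))*(1/25423) = 6878/3843 + (45/56)*(1/25423) = 6878/3843 + 45/1423688 = 1398899857/781604712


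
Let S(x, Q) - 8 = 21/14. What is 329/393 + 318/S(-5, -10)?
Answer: 256199/7467 ≈ 34.311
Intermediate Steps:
S(x, Q) = 19/2 (S(x, Q) = 8 + 21/14 = 8 + 21*(1/14) = 8 + 3/2 = 19/2)
329/393 + 318/S(-5, -10) = 329/393 + 318/(19/2) = 329*(1/393) + 318*(2/19) = 329/393 + 636/19 = 256199/7467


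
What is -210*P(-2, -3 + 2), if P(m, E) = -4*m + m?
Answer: -1260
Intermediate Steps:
P(m, E) = -3*m
-210*P(-2, -3 + 2) = -(-630)*(-2) = -210*6 = -1260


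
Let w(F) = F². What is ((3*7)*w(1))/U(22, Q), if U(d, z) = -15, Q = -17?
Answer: -7/5 ≈ -1.4000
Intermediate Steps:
((3*7)*w(1))/U(22, Q) = ((3*7)*1²)/(-15) = (21*1)*(-1/15) = 21*(-1/15) = -7/5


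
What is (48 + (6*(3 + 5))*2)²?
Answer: 20736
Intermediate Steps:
(48 + (6*(3 + 5))*2)² = (48 + (6*8)*2)² = (48 + 48*2)² = (48 + 96)² = 144² = 20736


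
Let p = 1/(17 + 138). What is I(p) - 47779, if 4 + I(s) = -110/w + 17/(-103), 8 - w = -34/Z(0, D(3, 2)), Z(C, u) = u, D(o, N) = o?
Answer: -142745309/2987 ≈ -47789.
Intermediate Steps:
p = 1/155 ≈ 0.0064516
w = 58/3 (w = 8 - (-34)/3 = 8 - 1*(-34/3) = 8 + 34/3 = 58/3 ≈ 19.333)
I(s) = -29436/2987 (I(s) = -4 + (-110/58/3 + 17/(-103)) = -4 + (-110*3/58 + 17*(-1/103)) = -4 + (-165/29 - 17/103) = -4 - 17488/2987 = -29436/2987)
I(p) - 47779 = -29436/2987 - 47779 = -142745309/2987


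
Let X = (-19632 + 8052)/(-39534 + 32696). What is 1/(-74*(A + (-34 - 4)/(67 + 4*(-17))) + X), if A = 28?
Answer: -3419/16692606 ≈ -0.00020482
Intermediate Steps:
X = 5790/3419 (X = -11580/(-6838) = -11580*(-1/6838) = 5790/3419 ≈ 1.6935)
1/(-74*(A + (-34 - 4)/(67 + 4*(-17))) + X) = 1/(-74*(28 + (-34 - 4)/(67 + 4*(-17))) + 5790/3419) = 1/(-74*(28 - 38/(67 - 68)) + 5790/3419) = 1/(-74*(28 - 38/(-1)) + 5790/3419) = 1/(-74*(28 - 38*(-1)) + 5790/3419) = 1/(-74*(28 + 38) + 5790/3419) = 1/(-74*66 + 5790/3419) = 1/(-4884 + 5790/3419) = 1/(-16692606/3419) = -3419/16692606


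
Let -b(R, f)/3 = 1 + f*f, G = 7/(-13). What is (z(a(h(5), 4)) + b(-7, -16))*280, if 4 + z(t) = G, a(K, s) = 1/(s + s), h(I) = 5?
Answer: -2822960/13 ≈ -2.1715e+5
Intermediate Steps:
a(K, s) = 1/(2*s)
G = -7/13 (G = 7*(-1/13) = -7/13 ≈ -0.53846)
z(t) = -59/13 (z(t) = -4 - 7/13 = -59/13)
b(R, f) = -3 - 3*f² (b(R, f) = -3*(1 + f*f) = -3*(1 + f²) = -3 - 3*f²)
(z(a(h(5), 4)) + b(-7, -16))*280 = (-59/13 + (-3 - 3*(-16)²))*280 = (-59/13 + (-3 - 3*256))*280 = (-59/13 + (-3 - 768))*280 = (-59/13 - 771)*280 = -10082/13*280 = -2822960/13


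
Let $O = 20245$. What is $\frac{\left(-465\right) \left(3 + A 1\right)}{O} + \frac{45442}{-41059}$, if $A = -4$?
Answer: $- \frac{180176171}{166247891} \approx -1.0838$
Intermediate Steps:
$\frac{\left(-465\right) \left(3 + A 1\right)}{O} + \frac{45442}{-41059} = \frac{\left(-465\right) \left(3 - 4\right)}{20245} + \frac{45442}{-41059} = - 465 \left(3 - 4\right) \frac{1}{20245} + 45442 \left(- \frac{1}{41059}\right) = \left(-465\right) \left(-1\right) \frac{1}{20245} - \frac{45442}{41059} = 465 \cdot \frac{1}{20245} - \frac{45442}{41059} = \frac{93}{4049} - \frac{45442}{41059} = - \frac{180176171}{166247891}$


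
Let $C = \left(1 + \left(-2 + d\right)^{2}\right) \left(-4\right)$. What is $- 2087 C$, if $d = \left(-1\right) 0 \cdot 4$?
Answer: $41740$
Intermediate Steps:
$d = 0$ ($d = 0 \cdot 4 = 0$)
$C = -20$ ($C = \left(1 + \left(-2 + 0\right)^{2}\right) \left(-4\right) = \left(1 + \left(-2\right)^{2}\right) \left(-4\right) = \left(1 + 4\right) \left(-4\right) = 5 \left(-4\right) = -20$)
$- 2087 C = \left(-2087\right) \left(-20\right) = 41740$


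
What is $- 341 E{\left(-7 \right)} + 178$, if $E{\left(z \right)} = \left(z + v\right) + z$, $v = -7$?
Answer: $7339$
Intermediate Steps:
$E{\left(z \right)} = -7 + 2 z$ ($E{\left(z \right)} = \left(z - 7\right) + z = \left(-7 + z\right) + z = -7 + 2 z$)
$- 341 E{\left(-7 \right)} + 178 = - 341 \left(-7 + 2 \left(-7\right)\right) + 178 = - 341 \left(-7 - 14\right) + 178 = \left(-341\right) \left(-21\right) + 178 = 7161 + 178 = 7339$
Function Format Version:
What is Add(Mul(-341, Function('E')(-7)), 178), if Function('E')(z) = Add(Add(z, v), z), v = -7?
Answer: 7339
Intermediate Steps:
Function('E')(z) = Add(-7, Mul(2, z)) (Function('E')(z) = Add(Add(z, -7), z) = Add(Add(-7, z), z) = Add(-7, Mul(2, z)))
Add(Mul(-341, Function('E')(-7)), 178) = Add(Mul(-341, Add(-7, Mul(2, -7))), 178) = Add(Mul(-341, Add(-7, -14)), 178) = Add(Mul(-341, -21), 178) = Add(7161, 178) = 7339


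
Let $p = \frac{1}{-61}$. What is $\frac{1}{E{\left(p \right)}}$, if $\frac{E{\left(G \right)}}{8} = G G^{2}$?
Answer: $- \frac{226981}{8} \approx -28373.0$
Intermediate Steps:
$p = - \frac{1}{61} \approx -0.016393$
$E{\left(G \right)} = 8 G^{3}$ ($E{\left(G \right)} = 8 G G^{2} = 8 G^{3}$)
$\frac{1}{E{\left(p \right)}} = \frac{1}{8 \left(- \frac{1}{61}\right)^{3}} = \frac{1}{8 \left(- \frac{1}{226981}\right)} = \frac{1}{- \frac{8}{226981}} = - \frac{226981}{8}$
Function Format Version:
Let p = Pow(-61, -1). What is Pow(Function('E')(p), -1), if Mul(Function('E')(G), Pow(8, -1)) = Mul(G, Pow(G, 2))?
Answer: Rational(-226981, 8) ≈ -28373.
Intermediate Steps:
p = Rational(-1, 61) ≈ -0.016393
Function('E')(G) = Mul(8, Pow(G, 3)) (Function('E')(G) = Mul(8, Mul(G, Pow(G, 2))) = Mul(8, Pow(G, 3)))
Pow(Function('E')(p), -1) = Pow(Mul(8, Pow(Rational(-1, 61), 3)), -1) = Pow(Mul(8, Rational(-1, 226981)), -1) = Pow(Rational(-8, 226981), -1) = Rational(-226981, 8)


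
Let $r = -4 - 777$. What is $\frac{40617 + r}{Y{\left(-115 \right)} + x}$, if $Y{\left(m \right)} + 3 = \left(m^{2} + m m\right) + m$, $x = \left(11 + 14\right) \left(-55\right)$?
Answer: $\frac{39836}{24957} \approx 1.5962$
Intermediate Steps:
$x = -1375$ ($x = 25 \left(-55\right) = -1375$)
$Y{\left(m \right)} = -3 + m + 2 m^{2}$ ($Y{\left(m \right)} = -3 + \left(\left(m^{2} + m m\right) + m\right) = -3 + \left(\left(m^{2} + m^{2}\right) + m\right) = -3 + \left(2 m^{2} + m\right) = -3 + \left(m + 2 m^{2}\right) = -3 + m + 2 m^{2}$)
$r = -781$ ($r = -4 - 777 = -781$)
$\frac{40617 + r}{Y{\left(-115 \right)} + x} = \frac{40617 - 781}{\left(-3 - 115 + 2 \left(-115\right)^{2}\right) - 1375} = \frac{39836}{\left(-3 - 115 + 2 \cdot 13225\right) - 1375} = \frac{39836}{\left(-3 - 115 + 26450\right) - 1375} = \frac{39836}{26332 - 1375} = \frac{39836}{24957}$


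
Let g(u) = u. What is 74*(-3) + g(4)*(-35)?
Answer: -362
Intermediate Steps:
74*(-3) + g(4)*(-35) = 74*(-3) + 4*(-35) = -222 - 140 = -362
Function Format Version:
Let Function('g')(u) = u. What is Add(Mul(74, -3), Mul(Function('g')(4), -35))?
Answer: -362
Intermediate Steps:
Add(Mul(74, -3), Mul(Function('g')(4), -35)) = Add(Mul(74, -3), Mul(4, -35)) = Add(-222, -140) = -362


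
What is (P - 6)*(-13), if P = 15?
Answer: -117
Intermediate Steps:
(P - 6)*(-13) = (15 - 6)*(-13) = 9*(-13) = -117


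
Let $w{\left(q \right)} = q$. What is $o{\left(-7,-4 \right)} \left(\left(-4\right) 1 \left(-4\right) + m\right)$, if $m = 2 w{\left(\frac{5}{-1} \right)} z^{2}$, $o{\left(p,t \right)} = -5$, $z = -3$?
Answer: $370$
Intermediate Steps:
$m = -90$ ($m = 2 \frac{5}{-1} \left(-3\right)^{2} = 2 \cdot 5 \left(-1\right) 9 = 2 \left(-5\right) 9 = \left(-10\right) 9 = -90$)
$o{\left(-7,-4 \right)} \left(\left(-4\right) 1 \left(-4\right) + m\right) = - 5 \left(\left(-4\right) 1 \left(-4\right) - 90\right) = - 5 \left(\left(-4\right) \left(-4\right) - 90\right) = - 5 \left(16 - 90\right) = \left(-5\right) \left(-74\right) = 370$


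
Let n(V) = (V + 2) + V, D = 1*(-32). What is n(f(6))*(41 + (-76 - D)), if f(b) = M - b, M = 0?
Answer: 30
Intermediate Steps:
f(b) = -b (f(b) = 0 - b = -b)
D = -32
n(V) = 2 + 2*V (n(V) = (2 + V) + V = 2 + 2*V)
n(f(6))*(41 + (-76 - D)) = (2 + 2*(-1*6))*(41 + (-76 - 1*(-32))) = (2 + 2*(-6))*(41 + (-76 + 32)) = (2 - 12)*(41 - 44) = -10*(-3) = 30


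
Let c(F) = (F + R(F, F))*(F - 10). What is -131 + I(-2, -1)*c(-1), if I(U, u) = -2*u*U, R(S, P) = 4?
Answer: 1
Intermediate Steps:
I(U, u) = -2*U*u
c(F) = (-10 + F)*(4 + F) (c(F) = (F + 4)*(F - 10) = (4 + F)*(-10 + F) = (-10 + F)*(4 + F))
-131 + I(-2, -1)*c(-1) = -131 + (-2*(-2)*(-1))*(-40 + (-1)**2 - 6*(-1)) = -131 - 4*(-40 + 1 + 6) = -131 - 4*(-33) = -131 + 132 = 1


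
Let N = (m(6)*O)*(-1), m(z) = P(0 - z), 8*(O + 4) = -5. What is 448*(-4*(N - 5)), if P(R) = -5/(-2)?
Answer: -11760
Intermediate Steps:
O = -37/8 (O = -4 + (⅛)*(-5) = -4 - 5/8 = -37/8 ≈ -4.6250)
P(R) = 5/2 (P(R) = -5*(-½) = 5/2)
m(z) = 5/2
N = 185/16 (N = ((5/2)*(-37/8))*(-1) = -185/16*(-1) = 185/16 ≈ 11.563)
448*(-4*(N - 5)) = 448*(-4*(185/16 - 5)) = 448*(-4*105/16) = 448*(-105/4) = -11760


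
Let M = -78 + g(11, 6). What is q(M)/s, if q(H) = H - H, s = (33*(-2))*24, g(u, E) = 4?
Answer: 0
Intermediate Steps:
s = -1584 (s = -66*24 = -1584)
M = -74 (M = -78 + 4 = -74)
q(H) = 0
q(M)/s = 0/(-1584) = 0*(-1/1584) = 0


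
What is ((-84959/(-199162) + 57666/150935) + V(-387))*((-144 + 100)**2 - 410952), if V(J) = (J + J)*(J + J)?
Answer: -3682894235283288200716/15030258235 ≈ -2.4503e+11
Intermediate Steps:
V(J) = 4*J**2 (V(J) = (2*J)*(2*J) = 4*J**2)
((-84959/(-199162) + 57666/150935) + V(-387))*((-144 + 100)**2 - 410952) = ((-84959/(-199162) + 57666/150935) + 4*(-387)**2)*((-144 + 100)**2 - 410952) = ((-84959*(-1/199162) + 57666*(1/150935)) + 4*149769)*((-44)**2 - 410952) = ((84959/199162 + 57666/150935) + 599076)*(1936 - 410952) = (24308162557/30060516470 + 599076)*(-409016) = (18008558272944277/30060516470)*(-409016) = -3682894235283288200716/15030258235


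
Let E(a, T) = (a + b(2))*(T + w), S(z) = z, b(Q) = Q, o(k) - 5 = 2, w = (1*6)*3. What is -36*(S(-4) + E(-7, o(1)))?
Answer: 4644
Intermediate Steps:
w = 18 (w = 6*3 = 18)
o(k) = 7 (o(k) = 5 + 2 = 7)
E(a, T) = (2 + a)*(18 + T) (E(a, T) = (a + 2)*(T + 18) = (2 + a)*(18 + T))
-36*(S(-4) + E(-7, o(1))) = -36*(-4 + (36 + 2*7 + 18*(-7) + 7*(-7))) = -36*(-4 + (36 + 14 - 126 - 49)) = -36*(-4 - 125) = -36*(-129) = 4644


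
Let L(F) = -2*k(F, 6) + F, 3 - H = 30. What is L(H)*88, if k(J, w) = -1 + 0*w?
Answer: -2200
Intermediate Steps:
H = -27 (H = 3 - 1*30 = 3 - 30 = -27)
k(J, w) = -1 (k(J, w) = -1 + 0 = -1)
L(F) = 2 + F (L(F) = -2*(-1) + F = 2 + F)
L(H)*88 = (2 - 27)*88 = -25*88 = -2200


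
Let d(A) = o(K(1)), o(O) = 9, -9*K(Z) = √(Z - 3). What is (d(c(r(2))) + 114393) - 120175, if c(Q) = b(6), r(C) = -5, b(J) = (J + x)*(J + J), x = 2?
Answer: -5773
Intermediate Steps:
b(J) = 2*J*(2 + J) (b(J) = (J + 2)*(J + J) = (2 + J)*(2*J) = 2*J*(2 + J))
c(Q) = 96 (c(Q) = 2*6*(2 + 6) = 2*6*8 = 96)
K(Z) = -√(-3 + Z)/9 (K(Z) = -√(Z - 3)/9 = -√(-3 + Z)/9)
d(A) = 9
(d(c(r(2))) + 114393) - 120175 = (9 + 114393) - 120175 = 114402 - 120175 = -5773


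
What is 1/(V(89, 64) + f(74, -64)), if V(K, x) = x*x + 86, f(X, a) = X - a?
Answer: 1/4320 ≈ 0.00023148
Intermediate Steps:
V(K, x) = 86 + x**2 (V(K, x) = x**2 + 86 = 86 + x**2)
1/(V(89, 64) + f(74, -64)) = 1/((86 + 64**2) + (74 - 1*(-64))) = 1/((86 + 4096) + (74 + 64)) = 1/(4182 + 138) = 1/4320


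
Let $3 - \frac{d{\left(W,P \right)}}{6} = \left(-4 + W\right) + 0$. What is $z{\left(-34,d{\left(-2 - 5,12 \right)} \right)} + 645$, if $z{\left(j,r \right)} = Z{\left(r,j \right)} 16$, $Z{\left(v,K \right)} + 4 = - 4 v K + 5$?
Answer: $183445$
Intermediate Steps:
$Z{\left(v,K \right)} = 1 - 4 K v$ ($Z{\left(v,K \right)} = -4 + \left(- 4 v K + 5\right) = -4 - \left(-5 + 4 K v\right) = 1 - 4 K v$)
$d{\left(W,P \right)} = 42 - 6 W$ ($d{\left(W,P \right)} = 18 - 6 \left(\left(-4 + W\right) + 0\right) = 18 - 6 \left(-4 + W\right) = 18 - \left(-24 + 6 W\right) = 42 - 6 W$)
$z{\left(j,r \right)} = 16 - 64 j r$ ($z{\left(j,r \right)} = \left(1 - 4 j r\right) 16 = 16 - 64 j r$)
$z{\left(-34,d{\left(-2 - 5,12 \right)} \right)} + 645 = \left(16 - - 2176 \left(42 - 6 \left(-2 - 5\right)\right)\right) + 645 = \left(16 - - 2176 \left(42 - -42\right)\right) + 645 = \left(16 - - 2176 \left(42 + 42\right)\right) + 645 = \left(16 - \left(-2176\right) 84\right) + 645 = \left(16 + 182784\right) + 645 = 182800 + 645 = 183445$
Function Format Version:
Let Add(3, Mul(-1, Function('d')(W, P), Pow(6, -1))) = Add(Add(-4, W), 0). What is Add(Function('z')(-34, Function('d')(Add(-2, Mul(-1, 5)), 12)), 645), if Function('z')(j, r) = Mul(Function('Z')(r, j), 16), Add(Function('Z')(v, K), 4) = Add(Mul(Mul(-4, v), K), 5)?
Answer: 183445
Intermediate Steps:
Function('Z')(v, K) = Add(1, Mul(-4, K, v)) (Function('Z')(v, K) = Add(-4, Add(Mul(Mul(-4, v), K), 5)) = Add(-4, Add(Mul(-4, K, v), 5)) = Add(-4, Add(5, Mul(-4, K, v))) = Add(1, Mul(-4, K, v)))
Function('d')(W, P) = Add(42, Mul(-6, W)) (Function('d')(W, P) = Add(18, Mul(-6, Add(Add(-4, W), 0))) = Add(18, Mul(-6, Add(-4, W))) = Add(18, Add(24, Mul(-6, W))) = Add(42, Mul(-6, W)))
Function('z')(j, r) = Add(16, Mul(-64, j, r)) (Function('z')(j, r) = Mul(Add(1, Mul(-4, j, r)), 16) = Add(16, Mul(-64, j, r)))
Add(Function('z')(-34, Function('d')(Add(-2, Mul(-1, 5)), 12)), 645) = Add(Add(16, Mul(-64, -34, Add(42, Mul(-6, Add(-2, Mul(-1, 5)))))), 645) = Add(Add(16, Mul(-64, -34, Add(42, Mul(-6, Add(-2, -5))))), 645) = Add(Add(16, Mul(-64, -34, Add(42, Mul(-6, -7)))), 645) = Add(Add(16, Mul(-64, -34, Add(42, 42))), 645) = Add(Add(16, Mul(-64, -34, 84)), 645) = Add(Add(16, 182784), 645) = Add(182800, 645) = 183445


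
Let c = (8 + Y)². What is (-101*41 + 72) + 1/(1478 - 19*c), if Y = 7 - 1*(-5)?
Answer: -24910419/6122 ≈ -4069.0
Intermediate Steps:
Y = 12 (Y = 7 + 5 = 12)
c = 400 (c = (8 + 12)² = 20² = 400)
(-101*41 + 72) + 1/(1478 - 19*c) = (-101*41 + 72) + 1/(1478 - 19*400) = (-4141 + 72) + 1/(1478 - 7600) = -4069 + 1/(-6122) = -4069 - 1/6122 = -24910419/6122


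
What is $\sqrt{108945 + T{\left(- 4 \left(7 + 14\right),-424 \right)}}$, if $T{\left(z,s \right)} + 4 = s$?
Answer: $\sqrt{108517} \approx 329.42$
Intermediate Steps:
$T{\left(z,s \right)} = -4 + s$
$\sqrt{108945 + T{\left(- 4 \left(7 + 14\right),-424 \right)}} = \sqrt{108945 - 428} = \sqrt{108517}$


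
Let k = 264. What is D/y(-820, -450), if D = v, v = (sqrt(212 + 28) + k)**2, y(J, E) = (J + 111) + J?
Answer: -69936/1529 - 192*sqrt(15)/139 ≈ -51.089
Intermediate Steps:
y(J, E) = 111 + 2*J (y(J, E) = (111 + J) + J = 111 + 2*J)
v = (264 + 4*sqrt(15))**2 (v = (sqrt(212 + 28) + 264)**2 = (sqrt(240) + 264)**2 = (4*sqrt(15) + 264)**2 = (264 + 4*sqrt(15))**2 ≈ 78116.)
D = 69936 + 2112*sqrt(15) ≈ 78116.
D/y(-820, -450) = (69936 + 2112*sqrt(15))/(111 + 2*(-820)) = (69936 + 2112*sqrt(15))/(111 - 1640) = (69936 + 2112*sqrt(15))/(-1529) = (69936 + 2112*sqrt(15))*(-1/1529) = -69936/1529 - 192*sqrt(15)/139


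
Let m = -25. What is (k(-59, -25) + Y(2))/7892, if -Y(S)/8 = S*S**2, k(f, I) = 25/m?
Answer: -65/7892 ≈ -0.0082362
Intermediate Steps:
k(f, I) = -1 (k(f, I) = 25/(-25) = 25*(-1/25) = -1)
Y(S) = -8*S**3 (Y(S) = -8*S*S**2 = -8*S**3)
(k(-59, -25) + Y(2))/7892 = (-1 - 8*2**3)/7892 = (-1 - 8*8)*(1/7892) = (-1 - 64)*(1/7892) = -65*1/7892 = -65/7892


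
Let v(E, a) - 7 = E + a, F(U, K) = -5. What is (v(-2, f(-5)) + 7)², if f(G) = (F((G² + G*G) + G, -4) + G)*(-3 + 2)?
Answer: 484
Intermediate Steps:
f(G) = 5 - G (f(G) = (-5 + G)*(-3 + 2) = (-5 + G)*(-1) = 5 - G)
v(E, a) = 7 + E + a (v(E, a) = 7 + (E + a) = 7 + E + a)
(v(-2, f(-5)) + 7)² = ((7 - 2 + (5 - 1*(-5))) + 7)² = ((7 - 2 + (5 + 5)) + 7)² = ((7 - 2 + 10) + 7)² = (15 + 7)² = 22² = 484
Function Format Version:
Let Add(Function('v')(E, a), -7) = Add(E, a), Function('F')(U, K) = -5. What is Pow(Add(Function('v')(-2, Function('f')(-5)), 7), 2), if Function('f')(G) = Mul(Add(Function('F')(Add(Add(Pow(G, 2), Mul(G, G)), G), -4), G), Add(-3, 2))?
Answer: 484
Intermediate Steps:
Function('f')(G) = Add(5, Mul(-1, G)) (Function('f')(G) = Mul(Add(-5, G), Add(-3, 2)) = Mul(Add(-5, G), -1) = Add(5, Mul(-1, G)))
Function('v')(E, a) = Add(7, E, a) (Function('v')(E, a) = Add(7, Add(E, a)) = Add(7, E, a))
Pow(Add(Function('v')(-2, Function('f')(-5)), 7), 2) = Pow(Add(Add(7, -2, Add(5, Mul(-1, -5))), 7), 2) = Pow(Add(Add(7, -2, Add(5, 5)), 7), 2) = Pow(Add(Add(7, -2, 10), 7), 2) = Pow(Add(15, 7), 2) = Pow(22, 2) = 484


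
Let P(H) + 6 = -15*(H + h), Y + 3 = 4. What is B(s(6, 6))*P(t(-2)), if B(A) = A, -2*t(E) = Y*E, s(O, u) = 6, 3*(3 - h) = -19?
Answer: -966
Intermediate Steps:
Y = 1 (Y = -3 + 4 = 1)
h = 28/3 (h = 3 - ⅓*(-19) = 3 + 19/3 = 28/3 ≈ 9.3333)
t(E) = -E/2
P(H) = -146 - 15*H (P(H) = -6 - 15*(H + 28/3) = -6 - 15*(28/3 + H) = -6 + (-140 - 15*H) = -146 - 15*H)
B(s(6, 6))*P(t(-2)) = 6*(-146 - (-15)*(-2)/2) = 6*(-146 - 15*1) = 6*(-146 - 15) = 6*(-161) = -966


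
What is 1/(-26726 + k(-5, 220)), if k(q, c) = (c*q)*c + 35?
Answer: -1/268691 ≈ -3.7217e-6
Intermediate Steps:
k(q, c) = 35 + q*c**2 (k(q, c) = q*c**2 + 35 = 35 + q*c**2)
1/(-26726 + k(-5, 220)) = 1/(-26726 + (35 - 5*220**2)) = 1/(-26726 + (35 - 5*48400)) = 1/(-26726 + (35 - 242000)) = 1/(-26726 - 241965) = 1/(-268691) = -1/268691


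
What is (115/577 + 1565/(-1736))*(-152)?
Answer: 13363935/125209 ≈ 106.73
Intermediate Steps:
(115/577 + 1565/(-1736))*(-152) = (115*(1/577) + 1565*(-1/1736))*(-152) = (115/577 - 1565/1736)*(-152) = -703365/1001672*(-152) = 13363935/125209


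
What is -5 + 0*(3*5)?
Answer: -5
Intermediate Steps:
-5 + 0*(3*5) = -5 + 0*15 = -5 + 0 = -5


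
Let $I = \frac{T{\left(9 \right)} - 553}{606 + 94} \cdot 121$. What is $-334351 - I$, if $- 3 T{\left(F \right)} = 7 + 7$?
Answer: $- \frac{100276381}{300} \approx -3.3425 \cdot 10^{5}$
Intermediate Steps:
$T{\left(F \right)} = - \frac{14}{3}$ ($T{\left(F \right)} = - \frac{7 + 7}{3} = \left(- \frac{1}{3}\right) 14 = - \frac{14}{3}$)
$I = - \frac{28919}{300}$ ($I = \frac{- \frac{14}{3} - 553}{606 + 94} \cdot 121 = - \frac{1673}{3 \cdot 700} \cdot 121 = \left(- \frac{1673}{3}\right) \frac{1}{700} \cdot 121 = \left(- \frac{239}{300}\right) 121 = - \frac{28919}{300} \approx -96.397$)
$-334351 - I = -334351 - - \frac{28919}{300} = -334351 + \frac{28919}{300} = - \frac{100276381}{300}$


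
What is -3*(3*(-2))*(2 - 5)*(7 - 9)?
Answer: 108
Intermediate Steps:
-3*(3*(-2))*(2 - 5)*(7 - 9) = -3*(-6*(-3))*(-2) = -54*(-2) = -3*(-36) = 108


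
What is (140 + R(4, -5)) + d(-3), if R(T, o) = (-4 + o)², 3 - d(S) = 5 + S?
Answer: 222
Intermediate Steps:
d(S) = -2 - S (d(S) = 3 - (5 + S) = 3 + (-5 - S) = -2 - S)
(140 + R(4, -5)) + d(-3) = (140 + (-4 - 5)²) + (-2 - 1*(-3)) = (140 + (-9)²) + (-2 + 3) = (140 + 81) + 1 = 221 + 1 = 222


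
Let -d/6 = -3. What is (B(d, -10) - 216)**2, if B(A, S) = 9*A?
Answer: 2916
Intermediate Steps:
d = 18 (d = -6*(-3) = 18)
(B(d, -10) - 216)**2 = (9*18 - 216)**2 = (162 - 216)**2 = (-54)**2 = 2916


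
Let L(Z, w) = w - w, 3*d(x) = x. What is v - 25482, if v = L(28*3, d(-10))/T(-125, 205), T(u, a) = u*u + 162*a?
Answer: -25482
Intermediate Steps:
d(x) = x/3
T(u, a) = u**2 + 162*a
L(Z, w) = 0
v = 0 (v = 0/((-125)**2 + 162*205) = 0/(15625 + 33210) = 0/48835 = 0*(1/48835) = 0)
v - 25482 = 0 - 25482 = -25482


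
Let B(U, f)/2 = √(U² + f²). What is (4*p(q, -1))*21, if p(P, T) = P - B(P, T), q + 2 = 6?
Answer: 336 - 168*√17 ≈ -356.68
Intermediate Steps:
q = 4 (q = -2 + 6 = 4)
B(U, f) = 2*√(U² + f²)
p(P, T) = P - 2*√(P² + T²)
(4*p(q, -1))*21 = (4*(4 - 2*√(4² + (-1)²)))*21 = (4*(4 - 2*√(16 + 1)))*21 = (4*(4 - 2*√17))*21 = (16 - 8*√17)*21 = 336 - 168*√17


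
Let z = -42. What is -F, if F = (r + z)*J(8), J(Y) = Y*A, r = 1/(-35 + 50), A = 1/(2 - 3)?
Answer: -5032/15 ≈ -335.47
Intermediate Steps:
A = -1 (A = 1/(-1) = -1)
r = 1/15 ≈ 0.066667
J(Y) = -Y (J(Y) = Y*(-1) = -Y)
F = 5032/15 (F = (1/15 - 42)*(-1*8) = -629/15*(-8) = 5032/15 ≈ 335.47)
-F = -1*5032/15 = -5032/15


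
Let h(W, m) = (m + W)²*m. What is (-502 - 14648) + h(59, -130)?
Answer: -670480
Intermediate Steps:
h(W, m) = m*(W + m)² (h(W, m) = (W + m)²*m = m*(W + m)²)
(-502 - 14648) + h(59, -130) = (-502 - 14648) - 130*(59 - 130)² = -15150 - 130*(-71)² = -15150 - 130*5041 = -15150 - 655330 = -670480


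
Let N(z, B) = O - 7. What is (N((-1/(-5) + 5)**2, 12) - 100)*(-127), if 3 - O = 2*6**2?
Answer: 22352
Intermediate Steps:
O = -69 (O = 3 - 2*6**2 = 3 - 2*36 = 3 - 1*72 = 3 - 72 = -69)
N(z, B) = -76 (N(z, B) = -69 - 7 = -76)
(N((-1/(-5) + 5)**2, 12) - 100)*(-127) = (-76 - 100)*(-127) = -176*(-127) = 22352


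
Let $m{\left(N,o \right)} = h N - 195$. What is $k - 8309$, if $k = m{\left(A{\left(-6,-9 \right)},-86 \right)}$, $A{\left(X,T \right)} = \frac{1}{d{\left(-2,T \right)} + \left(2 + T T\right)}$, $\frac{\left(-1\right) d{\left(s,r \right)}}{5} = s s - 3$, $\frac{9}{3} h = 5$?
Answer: $- \frac{1989931}{234} \approx -8504.0$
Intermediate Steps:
$h = \frac{5}{3}$ ($h = \frac{1}{3} \cdot 5 = \frac{5}{3} \approx 1.6667$)
$d{\left(s,r \right)} = 15 - 5 s^{2}$ ($d{\left(s,r \right)} = - 5 \left(s s - 3\right) = - 5 \left(s^{2} - 3\right) = - 5 \left(-3 + s^{2}\right) = 15 - 5 s^{2}$)
$A{\left(X,T \right)} = \frac{1}{-3 + T^{2}}$ ($A{\left(X,T \right)} = \frac{1}{\left(15 - 5 \left(-2\right)^{2}\right) + \left(2 + T T\right)} = \frac{1}{\left(15 - 20\right) + \left(2 + T^{2}\right)} = \frac{1}{-5 + \left(2 + T^{2}\right)} = \frac{1}{-3 + T^{2}}$)
$m{\left(N,o \right)} = -195 + \frac{5 N}{3}$ ($m{\left(N,o \right)} = \frac{5 N}{3} - 195 = -195 + \frac{5 N}{3}$)
$k = - \frac{45625}{234}$ ($k = -195 + \frac{5}{3 \left(-3 + \left(-9\right)^{2}\right)} = -195 + \frac{5}{3 \left(-3 + 81\right)} = -195 + \frac{5}{3 \cdot 78} = -195 + \frac{5}{3} \cdot \frac{1}{78} = -195 + \frac{5}{234} = - \frac{45625}{234} \approx -194.98$)
$k - 8309 = - \frac{45625}{234} - 8309 = - \frac{1989931}{234}$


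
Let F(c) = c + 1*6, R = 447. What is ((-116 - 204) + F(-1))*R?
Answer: -140805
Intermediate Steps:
F(c) = 6 + c (F(c) = c + 6 = 6 + c)
((-116 - 204) + F(-1))*R = ((-116 - 204) + (6 - 1))*447 = (-320 + 5)*447 = -315*447 = -140805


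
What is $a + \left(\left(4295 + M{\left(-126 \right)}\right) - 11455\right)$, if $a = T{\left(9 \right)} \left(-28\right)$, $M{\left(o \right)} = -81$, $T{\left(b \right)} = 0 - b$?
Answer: $-6989$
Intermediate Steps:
$T{\left(b \right)} = - b$
$a = 252$ ($a = \left(-1\right) 9 \left(-28\right) = \left(-9\right) \left(-28\right) = 252$)
$a + \left(\left(4295 + M{\left(-126 \right)}\right) - 11455\right) = 252 + \left(\left(4295 - 81\right) - 11455\right) = 252 + \left(4214 - 11455\right) = 252 - 7241 = -6989$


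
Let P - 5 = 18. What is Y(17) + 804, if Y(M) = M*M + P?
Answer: 1116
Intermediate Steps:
P = 23 (P = 5 + 18 = 23)
Y(M) = 23 + M² (Y(M) = M*M + 23 = M² + 23 = 23 + M²)
Y(17) + 804 = (23 + 17²) + 804 = (23 + 289) + 804 = 312 + 804 = 1116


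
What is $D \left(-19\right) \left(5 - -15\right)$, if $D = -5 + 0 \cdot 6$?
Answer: $1900$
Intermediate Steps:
$D = -5$ ($D = -5 + 0 = -5$)
$D \left(-19\right) \left(5 - -15\right) = \left(-5\right) \left(-19\right) \left(5 - -15\right) = 95 \left(5 + 15\right) = 95 \cdot 20 = 1900$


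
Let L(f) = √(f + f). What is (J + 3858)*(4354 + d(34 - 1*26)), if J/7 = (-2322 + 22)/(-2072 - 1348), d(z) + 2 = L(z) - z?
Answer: 2871954004/171 ≈ 1.6795e+7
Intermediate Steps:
L(f) = √2*√f (L(f) = √(2*f) = √2*√f)
d(z) = -2 - z + √2*√z (d(z) = -2 + (√2*√z - z) = -2 + (-z + √2*√z) = -2 - z + √2*√z)
J = 805/171 (J = 7*((-2322 + 22)/(-2072 - 1348)) = 7*(-2300/(-3420)) = 7*(-2300*(-1/3420)) = 7*(115/171) = 805/171 ≈ 4.7076)
(J + 3858)*(4354 + d(34 - 1*26)) = (805/171 + 3858)*(4354 + (-2 - (34 - 1*26) + √2*√(34 - 1*26))) = 660523*(4354 + (-2 - (34 - 26) + √2*√(34 - 26)))/171 = 660523*(4354 + (-2 - 1*8 + √2*√8))/171 = 660523*(4354 + (-2 - 8 + √2*(2*√2)))/171 = 660523*(4354 + (-2 - 8 + 4))/171 = 660523*(4354 - 6)/171 = (660523/171)*4348 = 2871954004/171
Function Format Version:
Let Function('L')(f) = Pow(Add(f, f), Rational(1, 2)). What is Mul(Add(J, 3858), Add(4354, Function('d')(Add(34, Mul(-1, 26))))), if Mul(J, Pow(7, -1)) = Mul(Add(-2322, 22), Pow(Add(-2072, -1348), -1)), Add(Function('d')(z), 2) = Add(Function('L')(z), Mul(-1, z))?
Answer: Rational(2871954004, 171) ≈ 1.6795e+7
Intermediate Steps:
Function('L')(f) = Mul(Pow(2, Rational(1, 2)), Pow(f, Rational(1, 2))) (Function('L')(f) = Pow(Mul(2, f), Rational(1, 2)) = Mul(Pow(2, Rational(1, 2)), Pow(f, Rational(1, 2))))
Function('d')(z) = Add(-2, Mul(-1, z), Mul(Pow(2, Rational(1, 2)), Pow(z, Rational(1, 2)))) (Function('d')(z) = Add(-2, Add(Mul(Pow(2, Rational(1, 2)), Pow(z, Rational(1, 2))), Mul(-1, z))) = Add(-2, Add(Mul(-1, z), Mul(Pow(2, Rational(1, 2)), Pow(z, Rational(1, 2))))) = Add(-2, Mul(-1, z), Mul(Pow(2, Rational(1, 2)), Pow(z, Rational(1, 2)))))
J = Rational(805, 171) (J = Mul(7, Mul(Add(-2322, 22), Pow(Add(-2072, -1348), -1))) = Mul(7, Mul(-2300, Pow(-3420, -1))) = Mul(7, Mul(-2300, Rational(-1, 3420))) = Mul(7, Rational(115, 171)) = Rational(805, 171) ≈ 4.7076)
Mul(Add(J, 3858), Add(4354, Function('d')(Add(34, Mul(-1, 26))))) = Mul(Add(Rational(805, 171), 3858), Add(4354, Add(-2, Mul(-1, Add(34, Mul(-1, 26))), Mul(Pow(2, Rational(1, 2)), Pow(Add(34, Mul(-1, 26)), Rational(1, 2)))))) = Mul(Rational(660523, 171), Add(4354, Add(-2, Mul(-1, Add(34, -26)), Mul(Pow(2, Rational(1, 2)), Pow(Add(34, -26), Rational(1, 2)))))) = Mul(Rational(660523, 171), Add(4354, Add(-2, Mul(-1, 8), Mul(Pow(2, Rational(1, 2)), Pow(8, Rational(1, 2)))))) = Mul(Rational(660523, 171), Add(4354, Add(-2, -8, Mul(Pow(2, Rational(1, 2)), Mul(2, Pow(2, Rational(1, 2))))))) = Mul(Rational(660523, 171), Add(4354, Add(-2, -8, 4))) = Mul(Rational(660523, 171), Add(4354, -6)) = Mul(Rational(660523, 171), 4348) = Rational(2871954004, 171)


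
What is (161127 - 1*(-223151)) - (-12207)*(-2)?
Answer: 359864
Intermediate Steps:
(161127 - 1*(-223151)) - (-12207)*(-2) = (161127 + 223151) - 1*24414 = 384278 - 24414 = 359864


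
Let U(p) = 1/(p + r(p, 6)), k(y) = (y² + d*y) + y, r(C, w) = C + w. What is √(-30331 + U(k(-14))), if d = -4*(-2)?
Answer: 5*I*√25861418/146 ≈ 174.16*I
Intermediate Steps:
d = 8
k(y) = y² + 9*y (k(y) = (y² + 8*y) + y = y² + 9*y)
U(p) = 1/(6 + 2*p) (U(p) = 1/(p + (p + 6)) = 1/(p + (6 + p)) = 1/(6 + 2*p))
√(-30331 + U(k(-14))) = √(-30331 + 1/(2*(3 - 14*(9 - 14)))) = √(-30331 + 1/(2*(3 - 14*(-5)))) = √(-30331 + 1/(2*(3 + 70))) = √(-30331 + (½)/73) = √(-30331 + (½)*(1/73)) = √(-30331 + 1/146) = √(-4428325/146) = 5*I*√25861418/146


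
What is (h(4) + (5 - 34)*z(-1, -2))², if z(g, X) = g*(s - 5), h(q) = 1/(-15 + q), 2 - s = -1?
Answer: 408321/121 ≈ 3374.6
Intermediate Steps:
s = 3 (s = 2 - 1*(-1) = 2 + 1 = 3)
z(g, X) = -2*g (z(g, X) = g*(3 - 5) = g*(-2) = -2*g)
(h(4) + (5 - 34)*z(-1, -2))² = (1/(-15 + 4) + (5 - 34)*(-2*(-1)))² = (1/(-11) - 29*2)² = (-1/11 - 58)² = (-639/11)² = 408321/121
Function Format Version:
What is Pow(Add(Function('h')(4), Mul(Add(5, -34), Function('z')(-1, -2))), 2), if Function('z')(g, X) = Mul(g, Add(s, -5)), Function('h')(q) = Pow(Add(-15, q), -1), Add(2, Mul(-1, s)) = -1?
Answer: Rational(408321, 121) ≈ 3374.6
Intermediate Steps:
s = 3 (s = Add(2, Mul(-1, -1)) = Add(2, 1) = 3)
Function('z')(g, X) = Mul(-2, g) (Function('z')(g, X) = Mul(g, Add(3, -5)) = Mul(g, -2) = Mul(-2, g))
Pow(Add(Function('h')(4), Mul(Add(5, -34), Function('z')(-1, -2))), 2) = Pow(Add(Pow(Add(-15, 4), -1), Mul(Add(5, -34), Mul(-2, -1))), 2) = Pow(Add(Pow(-11, -1), Mul(-29, 2)), 2) = Pow(Add(Rational(-1, 11), -58), 2) = Pow(Rational(-639, 11), 2) = Rational(408321, 121)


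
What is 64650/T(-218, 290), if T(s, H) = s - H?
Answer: -32325/254 ≈ -127.26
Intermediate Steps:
64650/T(-218, 290) = 64650/(-218 - 1*290) = 64650/(-218 - 290) = 64650/(-508) = 64650*(-1/508) = -32325/254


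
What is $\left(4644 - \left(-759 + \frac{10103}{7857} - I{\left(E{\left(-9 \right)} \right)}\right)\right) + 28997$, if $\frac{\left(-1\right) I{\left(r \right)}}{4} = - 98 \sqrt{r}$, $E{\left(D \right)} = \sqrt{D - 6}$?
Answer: $\frac{270270697}{7857} + 392 \sqrt[4]{-15} \approx 34944.0 + 545.5 i$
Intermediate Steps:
$E{\left(D \right)} = \sqrt{-6 + D}$
$I{\left(r \right)} = 392 \sqrt{r}$ ($I{\left(r \right)} = - 4 \left(- 98 \sqrt{r}\right) = 392 \sqrt{r}$)
$\left(4644 - \left(-759 + \frac{10103}{7857} - I{\left(E{\left(-9 \right)} \right)}\right)\right) + 28997 = \left(4644 - \left(-759 + \frac{10103}{7857} - 392 \sqrt[4]{-6 - 9}\right)\right) + 28997 = \left(4644 + \left(\left(759 + 392 \sqrt{\sqrt{-15}}\right) - \frac{10103}{7857}\right)\right) + 28997 = \left(4644 + \left(\left(759 + 392 \sqrt{i \sqrt{15}}\right) - \frac{10103}{7857}\right)\right) + 28997 = \left(4644 + \left(\left(759 + 392 \sqrt[4]{15} \sqrt{i}\right) - \frac{10103}{7857}\right)\right) + 28997 = \left(4644 + \left(\frac{5953360}{7857} + 392 \sqrt[4]{15} \sqrt{i}\right)\right) + 28997 = \left(\frac{42441268}{7857} + 392 \sqrt[4]{15} \sqrt{i}\right) + 28997 = \frac{270270697}{7857} + 392 \sqrt[4]{15} \sqrt{i}$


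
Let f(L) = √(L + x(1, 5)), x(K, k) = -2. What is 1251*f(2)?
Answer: 0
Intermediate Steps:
f(L) = √(-2 + L) (f(L) = √(L - 2) = √(-2 + L))
1251*f(2) = 1251*√(-2 + 2) = 1251*√0 = 1251*0 = 0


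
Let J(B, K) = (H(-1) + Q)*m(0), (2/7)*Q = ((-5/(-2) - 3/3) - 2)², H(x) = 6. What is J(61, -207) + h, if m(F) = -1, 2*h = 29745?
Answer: 118925/8 ≈ 14866.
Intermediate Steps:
h = 29745/2 (h = (½)*29745 = 29745/2 ≈ 14873.)
Q = 7/8 (Q = 7*((-5/(-2) - 3/3) - 2)²/2 = 7*((-5*(-½) - 3*⅓) - 2)²/2 = 7*((5/2 - 1) - 2)²/2 = 7*(3/2 - 2)²/2 = 7*(-½)²/2 = (7/2)*(¼) = 7/8 ≈ 0.87500)
J(B, K) = -55/8 (J(B, K) = (6 + 7/8)*(-1) = (55/8)*(-1) = -55/8)
J(61, -207) + h = -55/8 + 29745/2 = 118925/8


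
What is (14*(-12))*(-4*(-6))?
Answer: -4032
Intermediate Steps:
(14*(-12))*(-4*(-6)) = -168*24 = -4032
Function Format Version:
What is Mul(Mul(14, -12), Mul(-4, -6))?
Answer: -4032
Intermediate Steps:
Mul(Mul(14, -12), Mul(-4, -6)) = Mul(-168, 24) = -4032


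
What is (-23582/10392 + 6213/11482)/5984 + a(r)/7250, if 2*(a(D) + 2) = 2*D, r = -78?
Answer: -1465407356617/129415495862400 ≈ -0.011323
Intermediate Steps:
a(D) = -2 + D (a(D) = -2 + (2*D)/2 = -2 + D)
(-23582/10392 + 6213/11482)/5984 + a(r)/7250 = (-23582/10392 + 6213/11482)/5984 + (-2 - 78)/7250 = (-23582*1/10392 + 6213*(1/11482))*(1/5984) - 80*1/7250 = (-11791/5196 + 6213/11482)*(1/5984) - 8/725 = -51550757/29830236*1/5984 - 8/725 = -51550757/178504132224 - 8/725 = -1465407356617/129415495862400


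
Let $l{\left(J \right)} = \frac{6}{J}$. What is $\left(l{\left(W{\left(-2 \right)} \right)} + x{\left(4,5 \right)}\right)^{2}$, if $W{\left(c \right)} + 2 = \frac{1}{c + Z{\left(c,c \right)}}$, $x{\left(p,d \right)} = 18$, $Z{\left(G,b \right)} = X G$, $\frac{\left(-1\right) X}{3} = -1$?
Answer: $\frac{66564}{289} \approx 230.33$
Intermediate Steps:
$X = 3$ ($X = \left(-3\right) \left(-1\right) = 3$)
$Z{\left(G,b \right)} = 3 G$
$W{\left(c \right)} = -2 + \frac{1}{4 c}$ ($W{\left(c \right)} = -2 + \frac{1}{c + 3 c} = -2 + \frac{1}{4 c}$)
$\left(l{\left(W{\left(-2 \right)} \right)} + x{\left(4,5 \right)}\right)^{2} = \left(\frac{6}{-2 + \frac{1}{4 \left(-2\right)}} + 18\right)^{2} = \left(\frac{6}{-2 + \frac{1}{4} \left(- \frac{1}{2}\right)} + 18\right)^{2} = \left(\frac{6}{-2 - \frac{1}{8}} + 18\right)^{2} = \left(\frac{6}{- \frac{17}{8}} + 18\right)^{2} = \left(6 \left(- \frac{8}{17}\right) + 18\right)^{2} = \left(- \frac{48}{17} + 18\right)^{2} = \left(\frac{258}{17}\right)^{2} = \frac{66564}{289}$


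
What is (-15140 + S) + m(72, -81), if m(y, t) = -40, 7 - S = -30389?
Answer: 15216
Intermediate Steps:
S = 30396 (S = 7 - 1*(-30389) = 7 + 30389 = 30396)
(-15140 + S) + m(72, -81) = (-15140 + 30396) - 40 = 15256 - 40 = 15216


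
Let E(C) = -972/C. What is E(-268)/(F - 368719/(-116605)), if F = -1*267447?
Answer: -28335015/2089414343972 ≈ -1.3561e-5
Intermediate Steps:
F = -267447
E(-268)/(F - 368719/(-116605)) = (-972/(-268))/(-267447 - 368719/(-116605)) = (-972*(-1/268))/(-267447 - 368719*(-1/116605)) = 243/(67*(-267447 + 368719/116605)) = 243/(67*(-31185288716/116605)) = (243/67)*(-116605/31185288716) = -28335015/2089414343972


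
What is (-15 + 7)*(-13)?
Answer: 104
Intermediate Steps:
(-15 + 7)*(-13) = -8*(-13) = 104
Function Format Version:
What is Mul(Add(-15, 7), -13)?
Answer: 104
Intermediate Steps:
Mul(Add(-15, 7), -13) = Mul(-8, -13) = 104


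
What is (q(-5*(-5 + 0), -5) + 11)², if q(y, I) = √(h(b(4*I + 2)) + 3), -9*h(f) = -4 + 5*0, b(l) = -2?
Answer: (33 + √31)²/9 ≈ 165.27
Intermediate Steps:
h(f) = 4/9 (h(f) = -(-4 + 5*0)/9 = -(-4 + 0)/9 = -⅑*(-4) = 4/9)
q(y, I) = √31/3 (q(y, I) = √(4/9 + 3) = √(31/9) = √31/3)
(q(-5*(-5 + 0), -5) + 11)² = (√31/3 + 11)² = (11 + √31/3)²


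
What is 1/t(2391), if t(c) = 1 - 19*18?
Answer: -1/341 ≈ -0.0029326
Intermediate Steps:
t(c) = -341 (t(c) = 1 - 342 = -341)
1/t(2391) = 1/(-341) = -1/341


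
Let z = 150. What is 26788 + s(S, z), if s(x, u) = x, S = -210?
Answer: 26578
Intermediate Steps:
26788 + s(S, z) = 26788 - 210 = 26578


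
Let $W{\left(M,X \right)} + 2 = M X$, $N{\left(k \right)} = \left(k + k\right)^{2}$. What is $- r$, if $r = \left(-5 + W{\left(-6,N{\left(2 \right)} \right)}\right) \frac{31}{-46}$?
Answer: $- \frac{3193}{46} \approx -69.413$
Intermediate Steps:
$N{\left(k \right)} = 4 k^{2}$ ($N{\left(k \right)} = \left(2 k\right)^{2} = 4 k^{2}$)
$W{\left(M,X \right)} = -2 + M X$
$r = \frac{3193}{46}$ ($r = \left(-5 - \left(2 + 6 \cdot 4 \cdot 2^{2}\right)\right) \frac{31}{-46} = \left(-5 - \left(2 + 6 \cdot 4 \cdot 4\right)\right) 31 \left(- \frac{1}{46}\right) = \left(-5 - 98\right) \left(- \frac{31}{46}\right) = \left(-103\right) \left(- \frac{31}{46}\right) = \frac{3193}{46} \approx 69.413$)
$- r = \left(-1\right) \frac{3193}{46} = - \frac{3193}{46}$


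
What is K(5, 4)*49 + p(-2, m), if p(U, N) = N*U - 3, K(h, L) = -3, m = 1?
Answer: -152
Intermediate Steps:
p(U, N) = -3 + N*U
K(5, 4)*49 + p(-2, m) = -3*49 + (-3 + 1*(-2)) = -147 + (-3 - 2) = -147 - 5 = -152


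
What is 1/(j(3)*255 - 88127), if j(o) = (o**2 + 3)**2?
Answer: -1/51407 ≈ -1.9453e-5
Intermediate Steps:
j(o) = (3 + o**2)**2
1/(j(3)*255 - 88127) = 1/((3 + 3**2)**2*255 - 88127) = 1/((3 + 9)**2*255 - 88127) = 1/(12**2*255 - 88127) = 1/(144*255 - 88127) = 1/(36720 - 88127) = 1/(-51407) = -1/51407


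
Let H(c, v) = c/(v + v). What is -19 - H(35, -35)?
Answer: -37/2 ≈ -18.500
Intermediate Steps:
H(c, v) = c/(2*v) (H(c, v) = c/((2*v)) = c*(1/(2*v)) = c/(2*v))
-19 - H(35, -35) = -19 - 35/(2*(-35)) = -19 - 35*(-1)/(2*35) = -19 - 1*(-1/2) = -19 + 1/2 = -37/2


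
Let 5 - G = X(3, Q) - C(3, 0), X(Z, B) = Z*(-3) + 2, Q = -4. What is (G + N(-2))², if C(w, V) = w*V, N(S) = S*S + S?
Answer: 196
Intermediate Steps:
N(S) = S + S² (N(S) = S² + S = S + S²)
X(Z, B) = 2 - 3*Z (X(Z, B) = -3*Z + 2 = 2 - 3*Z)
C(w, V) = V*w
G = 12 (G = 5 - ((2 - 3*3) - 0*3) = 5 - ((2 - 9) - 1*0) = 5 - (-7 + 0) = 5 - 1*(-7) = 5 + 7 = 12)
(G + N(-2))² = (12 - 2*(1 - 2))² = (12 - 2*(-1))² = (12 + 2)² = 14² = 196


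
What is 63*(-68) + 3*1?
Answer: -4281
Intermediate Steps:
63*(-68) + 3*1 = -4284 + 3 = -4281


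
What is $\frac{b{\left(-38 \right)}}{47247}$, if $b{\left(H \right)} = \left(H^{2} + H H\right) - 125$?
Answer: $\frac{921}{15749} \approx 0.05848$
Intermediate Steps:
$b{\left(H \right)} = -125 + 2 H^{2}$ ($b{\left(H \right)} = \left(H^{2} + H^{2}\right) - 125 = 2 H^{2} - 125 = -125 + 2 H^{2}$)
$\frac{b{\left(-38 \right)}}{47247} = \frac{-125 + 2 \left(-38\right)^{2}}{47247} = \left(-125 + 2 \cdot 1444\right) \frac{1}{47247} = \left(-125 + 2888\right) \frac{1}{47247} = 2763 \cdot \frac{1}{47247} = \frac{921}{15749}$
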